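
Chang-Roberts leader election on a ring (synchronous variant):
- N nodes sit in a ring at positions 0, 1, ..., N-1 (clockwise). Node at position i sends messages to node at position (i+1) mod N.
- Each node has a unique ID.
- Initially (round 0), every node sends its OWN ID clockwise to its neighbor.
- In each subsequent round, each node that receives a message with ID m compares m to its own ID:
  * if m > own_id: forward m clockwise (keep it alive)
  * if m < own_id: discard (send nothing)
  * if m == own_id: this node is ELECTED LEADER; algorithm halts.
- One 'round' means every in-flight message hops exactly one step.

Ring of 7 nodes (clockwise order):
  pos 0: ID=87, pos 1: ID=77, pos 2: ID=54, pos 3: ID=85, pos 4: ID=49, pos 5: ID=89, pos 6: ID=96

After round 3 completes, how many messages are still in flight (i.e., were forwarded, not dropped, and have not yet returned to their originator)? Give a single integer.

Round 1: pos1(id77) recv 87: fwd; pos2(id54) recv 77: fwd; pos3(id85) recv 54: drop; pos4(id49) recv 85: fwd; pos5(id89) recv 49: drop; pos6(id96) recv 89: drop; pos0(id87) recv 96: fwd
Round 2: pos2(id54) recv 87: fwd; pos3(id85) recv 77: drop; pos5(id89) recv 85: drop; pos1(id77) recv 96: fwd
Round 3: pos3(id85) recv 87: fwd; pos2(id54) recv 96: fwd
After round 3: 2 messages still in flight

Answer: 2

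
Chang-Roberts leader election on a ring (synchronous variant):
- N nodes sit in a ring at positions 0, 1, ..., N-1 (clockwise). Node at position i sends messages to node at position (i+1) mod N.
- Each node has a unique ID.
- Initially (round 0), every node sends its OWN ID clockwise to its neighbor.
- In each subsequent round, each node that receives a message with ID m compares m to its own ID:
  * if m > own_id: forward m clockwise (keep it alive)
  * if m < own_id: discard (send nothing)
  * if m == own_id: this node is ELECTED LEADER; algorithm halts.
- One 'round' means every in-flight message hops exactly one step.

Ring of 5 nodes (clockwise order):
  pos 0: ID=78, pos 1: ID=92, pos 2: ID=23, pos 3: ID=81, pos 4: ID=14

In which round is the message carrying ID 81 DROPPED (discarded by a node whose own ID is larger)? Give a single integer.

Round 1: pos1(id92) recv 78: drop; pos2(id23) recv 92: fwd; pos3(id81) recv 23: drop; pos4(id14) recv 81: fwd; pos0(id78) recv 14: drop
Round 2: pos3(id81) recv 92: fwd; pos0(id78) recv 81: fwd
Round 3: pos4(id14) recv 92: fwd; pos1(id92) recv 81: drop
Round 4: pos0(id78) recv 92: fwd
Round 5: pos1(id92) recv 92: ELECTED
Message ID 81 originates at pos 3; dropped at pos 1 in round 3

Answer: 3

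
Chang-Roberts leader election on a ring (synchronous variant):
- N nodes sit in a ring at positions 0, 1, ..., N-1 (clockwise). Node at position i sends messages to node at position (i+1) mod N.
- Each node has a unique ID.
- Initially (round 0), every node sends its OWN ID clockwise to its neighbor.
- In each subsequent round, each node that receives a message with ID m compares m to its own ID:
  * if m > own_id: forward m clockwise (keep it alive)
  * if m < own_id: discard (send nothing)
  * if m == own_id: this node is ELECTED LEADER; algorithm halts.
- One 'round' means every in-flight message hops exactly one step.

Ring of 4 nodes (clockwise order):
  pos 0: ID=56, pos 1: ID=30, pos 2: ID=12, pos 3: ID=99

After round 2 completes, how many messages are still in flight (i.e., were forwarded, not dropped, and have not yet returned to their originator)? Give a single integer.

Answer: 2

Derivation:
Round 1: pos1(id30) recv 56: fwd; pos2(id12) recv 30: fwd; pos3(id99) recv 12: drop; pos0(id56) recv 99: fwd
Round 2: pos2(id12) recv 56: fwd; pos3(id99) recv 30: drop; pos1(id30) recv 99: fwd
After round 2: 2 messages still in flight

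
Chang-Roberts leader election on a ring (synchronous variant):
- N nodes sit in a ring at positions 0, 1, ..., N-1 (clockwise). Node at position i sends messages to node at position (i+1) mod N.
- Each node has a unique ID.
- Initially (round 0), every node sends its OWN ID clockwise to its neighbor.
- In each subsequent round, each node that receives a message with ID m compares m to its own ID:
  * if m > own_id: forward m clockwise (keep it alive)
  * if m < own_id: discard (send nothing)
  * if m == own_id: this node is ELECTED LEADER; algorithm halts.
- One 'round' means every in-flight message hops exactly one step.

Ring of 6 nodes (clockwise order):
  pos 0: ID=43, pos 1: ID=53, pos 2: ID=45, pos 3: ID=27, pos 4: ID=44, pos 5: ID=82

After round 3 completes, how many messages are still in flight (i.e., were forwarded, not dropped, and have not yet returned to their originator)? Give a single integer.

Round 1: pos1(id53) recv 43: drop; pos2(id45) recv 53: fwd; pos3(id27) recv 45: fwd; pos4(id44) recv 27: drop; pos5(id82) recv 44: drop; pos0(id43) recv 82: fwd
Round 2: pos3(id27) recv 53: fwd; pos4(id44) recv 45: fwd; pos1(id53) recv 82: fwd
Round 3: pos4(id44) recv 53: fwd; pos5(id82) recv 45: drop; pos2(id45) recv 82: fwd
After round 3: 2 messages still in flight

Answer: 2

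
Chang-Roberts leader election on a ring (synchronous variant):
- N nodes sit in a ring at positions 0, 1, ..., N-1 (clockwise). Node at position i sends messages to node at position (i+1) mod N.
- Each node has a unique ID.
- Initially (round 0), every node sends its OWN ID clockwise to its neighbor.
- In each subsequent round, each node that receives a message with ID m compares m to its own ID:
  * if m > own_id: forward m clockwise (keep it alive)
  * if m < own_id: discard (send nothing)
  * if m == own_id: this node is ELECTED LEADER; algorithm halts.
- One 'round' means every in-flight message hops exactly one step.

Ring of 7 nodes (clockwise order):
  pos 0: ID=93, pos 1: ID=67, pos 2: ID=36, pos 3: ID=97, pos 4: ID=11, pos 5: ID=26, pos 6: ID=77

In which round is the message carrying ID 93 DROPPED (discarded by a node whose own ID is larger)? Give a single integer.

Answer: 3

Derivation:
Round 1: pos1(id67) recv 93: fwd; pos2(id36) recv 67: fwd; pos3(id97) recv 36: drop; pos4(id11) recv 97: fwd; pos5(id26) recv 11: drop; pos6(id77) recv 26: drop; pos0(id93) recv 77: drop
Round 2: pos2(id36) recv 93: fwd; pos3(id97) recv 67: drop; pos5(id26) recv 97: fwd
Round 3: pos3(id97) recv 93: drop; pos6(id77) recv 97: fwd
Round 4: pos0(id93) recv 97: fwd
Round 5: pos1(id67) recv 97: fwd
Round 6: pos2(id36) recv 97: fwd
Round 7: pos3(id97) recv 97: ELECTED
Message ID 93 originates at pos 0; dropped at pos 3 in round 3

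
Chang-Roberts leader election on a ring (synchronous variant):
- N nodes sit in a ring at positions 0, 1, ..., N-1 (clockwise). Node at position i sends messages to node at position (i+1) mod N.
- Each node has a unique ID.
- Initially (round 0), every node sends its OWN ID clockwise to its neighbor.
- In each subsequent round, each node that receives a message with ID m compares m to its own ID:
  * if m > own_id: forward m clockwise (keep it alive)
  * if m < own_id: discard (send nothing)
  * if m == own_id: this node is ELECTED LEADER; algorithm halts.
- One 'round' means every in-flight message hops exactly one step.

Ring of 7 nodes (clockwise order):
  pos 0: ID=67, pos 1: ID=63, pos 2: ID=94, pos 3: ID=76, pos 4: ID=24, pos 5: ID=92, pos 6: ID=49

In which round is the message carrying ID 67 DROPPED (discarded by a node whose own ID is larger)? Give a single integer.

Round 1: pos1(id63) recv 67: fwd; pos2(id94) recv 63: drop; pos3(id76) recv 94: fwd; pos4(id24) recv 76: fwd; pos5(id92) recv 24: drop; pos6(id49) recv 92: fwd; pos0(id67) recv 49: drop
Round 2: pos2(id94) recv 67: drop; pos4(id24) recv 94: fwd; pos5(id92) recv 76: drop; pos0(id67) recv 92: fwd
Round 3: pos5(id92) recv 94: fwd; pos1(id63) recv 92: fwd
Round 4: pos6(id49) recv 94: fwd; pos2(id94) recv 92: drop
Round 5: pos0(id67) recv 94: fwd
Round 6: pos1(id63) recv 94: fwd
Round 7: pos2(id94) recv 94: ELECTED
Message ID 67 originates at pos 0; dropped at pos 2 in round 2

Answer: 2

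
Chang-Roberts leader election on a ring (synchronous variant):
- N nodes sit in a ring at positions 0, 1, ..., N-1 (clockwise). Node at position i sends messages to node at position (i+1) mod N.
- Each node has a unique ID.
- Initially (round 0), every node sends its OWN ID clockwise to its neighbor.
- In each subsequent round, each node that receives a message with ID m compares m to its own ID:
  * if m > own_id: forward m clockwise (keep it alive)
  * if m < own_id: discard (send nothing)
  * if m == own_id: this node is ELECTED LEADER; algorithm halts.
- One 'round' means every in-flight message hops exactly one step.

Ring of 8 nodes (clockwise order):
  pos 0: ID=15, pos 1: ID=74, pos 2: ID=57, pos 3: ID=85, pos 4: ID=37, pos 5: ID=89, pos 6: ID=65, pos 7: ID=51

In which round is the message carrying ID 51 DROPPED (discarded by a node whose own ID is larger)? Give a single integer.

Round 1: pos1(id74) recv 15: drop; pos2(id57) recv 74: fwd; pos3(id85) recv 57: drop; pos4(id37) recv 85: fwd; pos5(id89) recv 37: drop; pos6(id65) recv 89: fwd; pos7(id51) recv 65: fwd; pos0(id15) recv 51: fwd
Round 2: pos3(id85) recv 74: drop; pos5(id89) recv 85: drop; pos7(id51) recv 89: fwd; pos0(id15) recv 65: fwd; pos1(id74) recv 51: drop
Round 3: pos0(id15) recv 89: fwd; pos1(id74) recv 65: drop
Round 4: pos1(id74) recv 89: fwd
Round 5: pos2(id57) recv 89: fwd
Round 6: pos3(id85) recv 89: fwd
Round 7: pos4(id37) recv 89: fwd
Round 8: pos5(id89) recv 89: ELECTED
Message ID 51 originates at pos 7; dropped at pos 1 in round 2

Answer: 2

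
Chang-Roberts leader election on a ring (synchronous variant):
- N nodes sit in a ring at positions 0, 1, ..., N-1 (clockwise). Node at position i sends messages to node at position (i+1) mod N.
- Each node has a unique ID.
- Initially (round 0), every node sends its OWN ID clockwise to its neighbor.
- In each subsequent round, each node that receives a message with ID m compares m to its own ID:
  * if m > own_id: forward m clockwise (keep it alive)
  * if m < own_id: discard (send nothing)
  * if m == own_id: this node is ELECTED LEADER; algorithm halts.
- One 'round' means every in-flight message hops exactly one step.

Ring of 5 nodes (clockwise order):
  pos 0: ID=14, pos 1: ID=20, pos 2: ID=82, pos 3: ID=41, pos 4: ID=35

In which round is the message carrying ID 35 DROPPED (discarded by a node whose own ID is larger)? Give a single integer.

Answer: 3

Derivation:
Round 1: pos1(id20) recv 14: drop; pos2(id82) recv 20: drop; pos3(id41) recv 82: fwd; pos4(id35) recv 41: fwd; pos0(id14) recv 35: fwd
Round 2: pos4(id35) recv 82: fwd; pos0(id14) recv 41: fwd; pos1(id20) recv 35: fwd
Round 3: pos0(id14) recv 82: fwd; pos1(id20) recv 41: fwd; pos2(id82) recv 35: drop
Round 4: pos1(id20) recv 82: fwd; pos2(id82) recv 41: drop
Round 5: pos2(id82) recv 82: ELECTED
Message ID 35 originates at pos 4; dropped at pos 2 in round 3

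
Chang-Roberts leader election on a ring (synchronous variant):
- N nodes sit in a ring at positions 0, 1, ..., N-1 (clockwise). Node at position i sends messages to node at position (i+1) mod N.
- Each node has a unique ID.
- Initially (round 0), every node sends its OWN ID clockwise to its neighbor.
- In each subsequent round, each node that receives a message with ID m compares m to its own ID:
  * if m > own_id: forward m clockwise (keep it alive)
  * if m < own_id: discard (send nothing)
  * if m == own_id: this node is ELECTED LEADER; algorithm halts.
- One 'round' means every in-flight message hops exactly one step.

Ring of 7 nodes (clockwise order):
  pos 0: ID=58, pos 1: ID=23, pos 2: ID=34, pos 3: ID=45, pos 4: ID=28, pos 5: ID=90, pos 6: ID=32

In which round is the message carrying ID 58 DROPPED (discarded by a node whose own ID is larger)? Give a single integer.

Round 1: pos1(id23) recv 58: fwd; pos2(id34) recv 23: drop; pos3(id45) recv 34: drop; pos4(id28) recv 45: fwd; pos5(id90) recv 28: drop; pos6(id32) recv 90: fwd; pos0(id58) recv 32: drop
Round 2: pos2(id34) recv 58: fwd; pos5(id90) recv 45: drop; pos0(id58) recv 90: fwd
Round 3: pos3(id45) recv 58: fwd; pos1(id23) recv 90: fwd
Round 4: pos4(id28) recv 58: fwd; pos2(id34) recv 90: fwd
Round 5: pos5(id90) recv 58: drop; pos3(id45) recv 90: fwd
Round 6: pos4(id28) recv 90: fwd
Round 7: pos5(id90) recv 90: ELECTED
Message ID 58 originates at pos 0; dropped at pos 5 in round 5

Answer: 5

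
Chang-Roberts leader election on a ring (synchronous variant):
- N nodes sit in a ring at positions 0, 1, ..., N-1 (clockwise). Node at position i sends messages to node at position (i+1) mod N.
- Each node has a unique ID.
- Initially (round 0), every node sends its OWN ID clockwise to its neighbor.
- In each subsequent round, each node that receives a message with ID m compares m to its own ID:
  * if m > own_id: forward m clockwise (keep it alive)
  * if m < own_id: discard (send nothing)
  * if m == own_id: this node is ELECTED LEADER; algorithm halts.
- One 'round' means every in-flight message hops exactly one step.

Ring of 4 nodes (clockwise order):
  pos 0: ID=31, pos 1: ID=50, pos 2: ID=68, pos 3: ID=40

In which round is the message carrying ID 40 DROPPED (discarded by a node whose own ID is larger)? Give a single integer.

Answer: 2

Derivation:
Round 1: pos1(id50) recv 31: drop; pos2(id68) recv 50: drop; pos3(id40) recv 68: fwd; pos0(id31) recv 40: fwd
Round 2: pos0(id31) recv 68: fwd; pos1(id50) recv 40: drop
Round 3: pos1(id50) recv 68: fwd
Round 4: pos2(id68) recv 68: ELECTED
Message ID 40 originates at pos 3; dropped at pos 1 in round 2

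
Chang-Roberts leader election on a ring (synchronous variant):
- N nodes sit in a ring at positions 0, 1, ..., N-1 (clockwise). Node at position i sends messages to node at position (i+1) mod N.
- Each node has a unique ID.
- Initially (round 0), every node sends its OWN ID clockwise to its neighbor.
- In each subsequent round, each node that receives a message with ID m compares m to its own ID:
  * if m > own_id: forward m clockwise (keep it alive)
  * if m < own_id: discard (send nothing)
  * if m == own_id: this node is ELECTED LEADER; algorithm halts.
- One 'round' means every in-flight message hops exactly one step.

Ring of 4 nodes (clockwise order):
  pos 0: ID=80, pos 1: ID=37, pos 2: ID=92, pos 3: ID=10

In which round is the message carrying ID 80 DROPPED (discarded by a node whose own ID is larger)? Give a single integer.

Answer: 2

Derivation:
Round 1: pos1(id37) recv 80: fwd; pos2(id92) recv 37: drop; pos3(id10) recv 92: fwd; pos0(id80) recv 10: drop
Round 2: pos2(id92) recv 80: drop; pos0(id80) recv 92: fwd
Round 3: pos1(id37) recv 92: fwd
Round 4: pos2(id92) recv 92: ELECTED
Message ID 80 originates at pos 0; dropped at pos 2 in round 2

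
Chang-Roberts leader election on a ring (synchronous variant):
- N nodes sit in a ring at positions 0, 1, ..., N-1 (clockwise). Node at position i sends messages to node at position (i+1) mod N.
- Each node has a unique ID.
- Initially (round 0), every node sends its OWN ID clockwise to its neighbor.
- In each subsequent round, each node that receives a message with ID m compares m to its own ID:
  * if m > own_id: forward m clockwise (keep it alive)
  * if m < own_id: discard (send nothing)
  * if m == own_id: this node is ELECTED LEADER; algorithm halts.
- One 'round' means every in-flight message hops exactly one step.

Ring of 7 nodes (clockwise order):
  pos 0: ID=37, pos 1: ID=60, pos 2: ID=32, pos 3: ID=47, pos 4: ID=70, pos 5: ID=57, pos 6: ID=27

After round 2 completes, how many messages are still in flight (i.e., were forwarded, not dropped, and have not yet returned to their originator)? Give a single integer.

Round 1: pos1(id60) recv 37: drop; pos2(id32) recv 60: fwd; pos3(id47) recv 32: drop; pos4(id70) recv 47: drop; pos5(id57) recv 70: fwd; pos6(id27) recv 57: fwd; pos0(id37) recv 27: drop
Round 2: pos3(id47) recv 60: fwd; pos6(id27) recv 70: fwd; pos0(id37) recv 57: fwd
After round 2: 3 messages still in flight

Answer: 3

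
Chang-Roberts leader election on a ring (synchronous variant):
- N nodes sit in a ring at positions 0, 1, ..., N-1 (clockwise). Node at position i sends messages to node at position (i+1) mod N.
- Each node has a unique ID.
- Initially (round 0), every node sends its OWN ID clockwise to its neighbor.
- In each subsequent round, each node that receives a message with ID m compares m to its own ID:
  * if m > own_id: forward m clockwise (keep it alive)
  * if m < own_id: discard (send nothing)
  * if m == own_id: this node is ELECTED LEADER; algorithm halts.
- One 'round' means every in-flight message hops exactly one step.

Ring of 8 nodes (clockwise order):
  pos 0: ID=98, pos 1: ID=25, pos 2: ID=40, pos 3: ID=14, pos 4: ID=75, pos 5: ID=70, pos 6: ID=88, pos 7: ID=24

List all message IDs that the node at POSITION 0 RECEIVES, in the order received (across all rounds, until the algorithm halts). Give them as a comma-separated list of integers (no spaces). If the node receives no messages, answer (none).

Answer: 24,88,98

Derivation:
Round 1: pos1(id25) recv 98: fwd; pos2(id40) recv 25: drop; pos3(id14) recv 40: fwd; pos4(id75) recv 14: drop; pos5(id70) recv 75: fwd; pos6(id88) recv 70: drop; pos7(id24) recv 88: fwd; pos0(id98) recv 24: drop
Round 2: pos2(id40) recv 98: fwd; pos4(id75) recv 40: drop; pos6(id88) recv 75: drop; pos0(id98) recv 88: drop
Round 3: pos3(id14) recv 98: fwd
Round 4: pos4(id75) recv 98: fwd
Round 5: pos5(id70) recv 98: fwd
Round 6: pos6(id88) recv 98: fwd
Round 7: pos7(id24) recv 98: fwd
Round 8: pos0(id98) recv 98: ELECTED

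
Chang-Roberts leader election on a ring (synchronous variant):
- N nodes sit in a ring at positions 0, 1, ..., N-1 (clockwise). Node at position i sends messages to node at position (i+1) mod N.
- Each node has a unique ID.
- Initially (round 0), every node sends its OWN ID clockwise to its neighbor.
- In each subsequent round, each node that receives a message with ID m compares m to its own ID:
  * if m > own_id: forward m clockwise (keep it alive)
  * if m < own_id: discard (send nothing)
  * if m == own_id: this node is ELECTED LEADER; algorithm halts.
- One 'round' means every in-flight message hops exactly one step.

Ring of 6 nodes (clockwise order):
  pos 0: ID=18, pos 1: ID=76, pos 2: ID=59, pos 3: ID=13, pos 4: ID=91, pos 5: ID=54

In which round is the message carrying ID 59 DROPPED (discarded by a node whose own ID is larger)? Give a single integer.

Round 1: pos1(id76) recv 18: drop; pos2(id59) recv 76: fwd; pos3(id13) recv 59: fwd; pos4(id91) recv 13: drop; pos5(id54) recv 91: fwd; pos0(id18) recv 54: fwd
Round 2: pos3(id13) recv 76: fwd; pos4(id91) recv 59: drop; pos0(id18) recv 91: fwd; pos1(id76) recv 54: drop
Round 3: pos4(id91) recv 76: drop; pos1(id76) recv 91: fwd
Round 4: pos2(id59) recv 91: fwd
Round 5: pos3(id13) recv 91: fwd
Round 6: pos4(id91) recv 91: ELECTED
Message ID 59 originates at pos 2; dropped at pos 4 in round 2

Answer: 2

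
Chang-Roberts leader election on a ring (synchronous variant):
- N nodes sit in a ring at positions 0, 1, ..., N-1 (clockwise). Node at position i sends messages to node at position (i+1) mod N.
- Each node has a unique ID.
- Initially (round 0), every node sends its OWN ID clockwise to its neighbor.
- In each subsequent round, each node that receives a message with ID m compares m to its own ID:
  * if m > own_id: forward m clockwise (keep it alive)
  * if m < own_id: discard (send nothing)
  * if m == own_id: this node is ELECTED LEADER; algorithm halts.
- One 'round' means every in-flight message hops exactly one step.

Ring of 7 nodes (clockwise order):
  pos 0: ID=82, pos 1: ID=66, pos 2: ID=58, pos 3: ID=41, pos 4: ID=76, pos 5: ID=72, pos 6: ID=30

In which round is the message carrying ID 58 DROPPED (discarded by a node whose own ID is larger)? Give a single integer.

Round 1: pos1(id66) recv 82: fwd; pos2(id58) recv 66: fwd; pos3(id41) recv 58: fwd; pos4(id76) recv 41: drop; pos5(id72) recv 76: fwd; pos6(id30) recv 72: fwd; pos0(id82) recv 30: drop
Round 2: pos2(id58) recv 82: fwd; pos3(id41) recv 66: fwd; pos4(id76) recv 58: drop; pos6(id30) recv 76: fwd; pos0(id82) recv 72: drop
Round 3: pos3(id41) recv 82: fwd; pos4(id76) recv 66: drop; pos0(id82) recv 76: drop
Round 4: pos4(id76) recv 82: fwd
Round 5: pos5(id72) recv 82: fwd
Round 6: pos6(id30) recv 82: fwd
Round 7: pos0(id82) recv 82: ELECTED
Message ID 58 originates at pos 2; dropped at pos 4 in round 2

Answer: 2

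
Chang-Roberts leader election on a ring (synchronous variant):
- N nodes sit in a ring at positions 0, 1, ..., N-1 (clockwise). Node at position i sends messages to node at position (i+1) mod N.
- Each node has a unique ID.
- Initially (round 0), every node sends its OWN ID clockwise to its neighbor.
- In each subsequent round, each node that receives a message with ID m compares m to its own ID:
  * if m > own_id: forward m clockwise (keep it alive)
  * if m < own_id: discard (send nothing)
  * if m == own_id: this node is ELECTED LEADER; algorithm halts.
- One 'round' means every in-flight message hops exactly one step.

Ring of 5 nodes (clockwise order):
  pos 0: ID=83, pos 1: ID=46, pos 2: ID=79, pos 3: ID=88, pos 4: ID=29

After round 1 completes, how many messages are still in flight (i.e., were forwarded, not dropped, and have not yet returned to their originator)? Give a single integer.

Answer: 2

Derivation:
Round 1: pos1(id46) recv 83: fwd; pos2(id79) recv 46: drop; pos3(id88) recv 79: drop; pos4(id29) recv 88: fwd; pos0(id83) recv 29: drop
After round 1: 2 messages still in flight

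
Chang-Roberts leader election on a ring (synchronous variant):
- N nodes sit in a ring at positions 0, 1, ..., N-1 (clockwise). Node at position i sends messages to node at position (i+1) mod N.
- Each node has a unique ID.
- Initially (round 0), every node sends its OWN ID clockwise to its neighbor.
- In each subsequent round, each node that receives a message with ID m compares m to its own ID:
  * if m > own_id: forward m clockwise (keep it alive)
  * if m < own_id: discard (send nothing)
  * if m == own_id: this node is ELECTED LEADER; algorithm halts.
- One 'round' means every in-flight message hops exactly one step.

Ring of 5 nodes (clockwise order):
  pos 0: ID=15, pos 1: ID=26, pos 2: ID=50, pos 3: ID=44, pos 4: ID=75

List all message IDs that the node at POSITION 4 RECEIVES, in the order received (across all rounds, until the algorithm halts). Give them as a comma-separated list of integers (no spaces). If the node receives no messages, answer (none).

Answer: 44,50,75

Derivation:
Round 1: pos1(id26) recv 15: drop; pos2(id50) recv 26: drop; pos3(id44) recv 50: fwd; pos4(id75) recv 44: drop; pos0(id15) recv 75: fwd
Round 2: pos4(id75) recv 50: drop; pos1(id26) recv 75: fwd
Round 3: pos2(id50) recv 75: fwd
Round 4: pos3(id44) recv 75: fwd
Round 5: pos4(id75) recv 75: ELECTED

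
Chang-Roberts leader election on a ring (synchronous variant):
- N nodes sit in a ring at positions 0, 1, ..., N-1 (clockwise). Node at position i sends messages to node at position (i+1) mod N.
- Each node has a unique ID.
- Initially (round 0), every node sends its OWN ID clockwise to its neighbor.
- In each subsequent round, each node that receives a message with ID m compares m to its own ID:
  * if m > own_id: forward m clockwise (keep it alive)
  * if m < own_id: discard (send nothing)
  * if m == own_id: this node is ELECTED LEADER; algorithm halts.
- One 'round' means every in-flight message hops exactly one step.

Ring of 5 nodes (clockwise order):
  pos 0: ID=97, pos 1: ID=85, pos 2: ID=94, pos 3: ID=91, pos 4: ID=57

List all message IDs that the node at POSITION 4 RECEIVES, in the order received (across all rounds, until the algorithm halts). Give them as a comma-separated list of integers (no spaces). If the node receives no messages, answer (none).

Answer: 91,94,97

Derivation:
Round 1: pos1(id85) recv 97: fwd; pos2(id94) recv 85: drop; pos3(id91) recv 94: fwd; pos4(id57) recv 91: fwd; pos0(id97) recv 57: drop
Round 2: pos2(id94) recv 97: fwd; pos4(id57) recv 94: fwd; pos0(id97) recv 91: drop
Round 3: pos3(id91) recv 97: fwd; pos0(id97) recv 94: drop
Round 4: pos4(id57) recv 97: fwd
Round 5: pos0(id97) recv 97: ELECTED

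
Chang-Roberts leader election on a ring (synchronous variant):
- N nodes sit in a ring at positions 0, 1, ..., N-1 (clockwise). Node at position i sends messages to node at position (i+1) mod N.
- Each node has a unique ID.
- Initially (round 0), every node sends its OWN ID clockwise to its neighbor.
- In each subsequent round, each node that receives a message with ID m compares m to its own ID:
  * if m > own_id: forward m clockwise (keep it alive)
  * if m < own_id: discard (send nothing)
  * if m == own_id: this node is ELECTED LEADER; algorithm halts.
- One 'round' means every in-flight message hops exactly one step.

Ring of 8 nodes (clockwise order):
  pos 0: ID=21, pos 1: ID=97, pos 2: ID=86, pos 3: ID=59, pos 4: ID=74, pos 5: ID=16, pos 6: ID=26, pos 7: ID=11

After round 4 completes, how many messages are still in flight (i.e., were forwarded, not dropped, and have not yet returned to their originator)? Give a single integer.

Round 1: pos1(id97) recv 21: drop; pos2(id86) recv 97: fwd; pos3(id59) recv 86: fwd; pos4(id74) recv 59: drop; pos5(id16) recv 74: fwd; pos6(id26) recv 16: drop; pos7(id11) recv 26: fwd; pos0(id21) recv 11: drop
Round 2: pos3(id59) recv 97: fwd; pos4(id74) recv 86: fwd; pos6(id26) recv 74: fwd; pos0(id21) recv 26: fwd
Round 3: pos4(id74) recv 97: fwd; pos5(id16) recv 86: fwd; pos7(id11) recv 74: fwd; pos1(id97) recv 26: drop
Round 4: pos5(id16) recv 97: fwd; pos6(id26) recv 86: fwd; pos0(id21) recv 74: fwd
After round 4: 3 messages still in flight

Answer: 3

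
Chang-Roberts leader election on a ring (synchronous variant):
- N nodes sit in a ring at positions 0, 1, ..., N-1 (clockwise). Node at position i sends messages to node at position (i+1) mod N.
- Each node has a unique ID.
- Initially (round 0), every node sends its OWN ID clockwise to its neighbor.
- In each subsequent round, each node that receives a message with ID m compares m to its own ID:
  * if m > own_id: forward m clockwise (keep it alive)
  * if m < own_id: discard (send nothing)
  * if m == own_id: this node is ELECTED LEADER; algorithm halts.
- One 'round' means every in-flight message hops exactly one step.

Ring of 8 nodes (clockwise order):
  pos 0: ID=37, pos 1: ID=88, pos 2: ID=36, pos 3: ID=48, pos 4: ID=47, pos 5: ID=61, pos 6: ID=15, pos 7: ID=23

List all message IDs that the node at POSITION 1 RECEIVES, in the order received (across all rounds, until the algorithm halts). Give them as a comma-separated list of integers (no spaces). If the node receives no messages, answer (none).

Round 1: pos1(id88) recv 37: drop; pos2(id36) recv 88: fwd; pos3(id48) recv 36: drop; pos4(id47) recv 48: fwd; pos5(id61) recv 47: drop; pos6(id15) recv 61: fwd; pos7(id23) recv 15: drop; pos0(id37) recv 23: drop
Round 2: pos3(id48) recv 88: fwd; pos5(id61) recv 48: drop; pos7(id23) recv 61: fwd
Round 3: pos4(id47) recv 88: fwd; pos0(id37) recv 61: fwd
Round 4: pos5(id61) recv 88: fwd; pos1(id88) recv 61: drop
Round 5: pos6(id15) recv 88: fwd
Round 6: pos7(id23) recv 88: fwd
Round 7: pos0(id37) recv 88: fwd
Round 8: pos1(id88) recv 88: ELECTED

Answer: 37,61,88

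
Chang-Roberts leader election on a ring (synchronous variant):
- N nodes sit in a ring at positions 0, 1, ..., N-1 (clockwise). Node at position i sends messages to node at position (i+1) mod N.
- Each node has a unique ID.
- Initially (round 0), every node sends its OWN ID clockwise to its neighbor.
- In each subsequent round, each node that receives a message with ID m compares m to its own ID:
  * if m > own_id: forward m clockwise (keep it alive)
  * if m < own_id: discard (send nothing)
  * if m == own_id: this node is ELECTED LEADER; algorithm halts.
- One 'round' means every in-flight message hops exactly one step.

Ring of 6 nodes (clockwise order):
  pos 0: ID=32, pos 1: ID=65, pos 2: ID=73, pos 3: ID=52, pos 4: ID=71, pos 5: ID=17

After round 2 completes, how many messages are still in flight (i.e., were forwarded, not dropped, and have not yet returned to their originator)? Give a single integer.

Round 1: pos1(id65) recv 32: drop; pos2(id73) recv 65: drop; pos3(id52) recv 73: fwd; pos4(id71) recv 52: drop; pos5(id17) recv 71: fwd; pos0(id32) recv 17: drop
Round 2: pos4(id71) recv 73: fwd; pos0(id32) recv 71: fwd
After round 2: 2 messages still in flight

Answer: 2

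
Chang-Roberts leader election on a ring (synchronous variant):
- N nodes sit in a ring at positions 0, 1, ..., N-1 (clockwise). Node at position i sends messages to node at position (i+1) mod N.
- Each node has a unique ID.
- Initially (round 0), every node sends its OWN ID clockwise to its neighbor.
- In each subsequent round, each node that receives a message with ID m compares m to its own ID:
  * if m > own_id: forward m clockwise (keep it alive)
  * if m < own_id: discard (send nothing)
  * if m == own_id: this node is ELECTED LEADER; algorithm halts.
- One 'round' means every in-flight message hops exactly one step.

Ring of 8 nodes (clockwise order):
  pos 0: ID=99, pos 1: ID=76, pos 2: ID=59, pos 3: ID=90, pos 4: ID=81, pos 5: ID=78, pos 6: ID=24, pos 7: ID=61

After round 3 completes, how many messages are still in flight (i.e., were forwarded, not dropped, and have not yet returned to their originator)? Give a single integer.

Round 1: pos1(id76) recv 99: fwd; pos2(id59) recv 76: fwd; pos3(id90) recv 59: drop; pos4(id81) recv 90: fwd; pos5(id78) recv 81: fwd; pos6(id24) recv 78: fwd; pos7(id61) recv 24: drop; pos0(id99) recv 61: drop
Round 2: pos2(id59) recv 99: fwd; pos3(id90) recv 76: drop; pos5(id78) recv 90: fwd; pos6(id24) recv 81: fwd; pos7(id61) recv 78: fwd
Round 3: pos3(id90) recv 99: fwd; pos6(id24) recv 90: fwd; pos7(id61) recv 81: fwd; pos0(id99) recv 78: drop
After round 3: 3 messages still in flight

Answer: 3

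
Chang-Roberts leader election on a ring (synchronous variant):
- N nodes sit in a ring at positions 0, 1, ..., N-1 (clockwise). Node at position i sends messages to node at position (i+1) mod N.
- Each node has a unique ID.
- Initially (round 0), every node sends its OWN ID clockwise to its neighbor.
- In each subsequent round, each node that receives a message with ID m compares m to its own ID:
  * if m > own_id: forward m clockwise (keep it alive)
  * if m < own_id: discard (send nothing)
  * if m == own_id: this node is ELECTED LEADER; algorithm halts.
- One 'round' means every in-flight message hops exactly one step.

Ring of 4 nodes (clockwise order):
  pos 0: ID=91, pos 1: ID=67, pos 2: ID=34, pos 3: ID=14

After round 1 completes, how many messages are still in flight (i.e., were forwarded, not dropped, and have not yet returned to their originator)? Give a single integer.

Round 1: pos1(id67) recv 91: fwd; pos2(id34) recv 67: fwd; pos3(id14) recv 34: fwd; pos0(id91) recv 14: drop
After round 1: 3 messages still in flight

Answer: 3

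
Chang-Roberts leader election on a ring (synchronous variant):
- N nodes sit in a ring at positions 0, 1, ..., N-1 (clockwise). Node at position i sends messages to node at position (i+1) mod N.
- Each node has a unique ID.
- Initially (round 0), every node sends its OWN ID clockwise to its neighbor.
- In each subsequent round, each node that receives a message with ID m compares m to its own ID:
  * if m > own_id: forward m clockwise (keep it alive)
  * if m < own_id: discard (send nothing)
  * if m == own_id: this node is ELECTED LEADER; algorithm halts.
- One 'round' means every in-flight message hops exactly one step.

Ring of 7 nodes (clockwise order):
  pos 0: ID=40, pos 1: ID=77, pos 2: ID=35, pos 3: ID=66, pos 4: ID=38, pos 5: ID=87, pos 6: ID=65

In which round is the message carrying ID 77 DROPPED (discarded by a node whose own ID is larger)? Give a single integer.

Answer: 4

Derivation:
Round 1: pos1(id77) recv 40: drop; pos2(id35) recv 77: fwd; pos3(id66) recv 35: drop; pos4(id38) recv 66: fwd; pos5(id87) recv 38: drop; pos6(id65) recv 87: fwd; pos0(id40) recv 65: fwd
Round 2: pos3(id66) recv 77: fwd; pos5(id87) recv 66: drop; pos0(id40) recv 87: fwd; pos1(id77) recv 65: drop
Round 3: pos4(id38) recv 77: fwd; pos1(id77) recv 87: fwd
Round 4: pos5(id87) recv 77: drop; pos2(id35) recv 87: fwd
Round 5: pos3(id66) recv 87: fwd
Round 6: pos4(id38) recv 87: fwd
Round 7: pos5(id87) recv 87: ELECTED
Message ID 77 originates at pos 1; dropped at pos 5 in round 4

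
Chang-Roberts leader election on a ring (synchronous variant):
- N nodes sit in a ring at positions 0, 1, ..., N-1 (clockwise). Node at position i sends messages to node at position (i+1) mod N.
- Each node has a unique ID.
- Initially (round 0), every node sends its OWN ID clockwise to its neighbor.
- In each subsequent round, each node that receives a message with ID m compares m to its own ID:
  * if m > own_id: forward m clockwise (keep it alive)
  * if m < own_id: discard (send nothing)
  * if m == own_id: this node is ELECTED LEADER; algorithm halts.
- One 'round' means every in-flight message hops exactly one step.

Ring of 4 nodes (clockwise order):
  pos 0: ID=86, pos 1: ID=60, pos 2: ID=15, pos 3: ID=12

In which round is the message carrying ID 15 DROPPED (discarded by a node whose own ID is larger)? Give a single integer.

Round 1: pos1(id60) recv 86: fwd; pos2(id15) recv 60: fwd; pos3(id12) recv 15: fwd; pos0(id86) recv 12: drop
Round 2: pos2(id15) recv 86: fwd; pos3(id12) recv 60: fwd; pos0(id86) recv 15: drop
Round 3: pos3(id12) recv 86: fwd; pos0(id86) recv 60: drop
Round 4: pos0(id86) recv 86: ELECTED
Message ID 15 originates at pos 2; dropped at pos 0 in round 2

Answer: 2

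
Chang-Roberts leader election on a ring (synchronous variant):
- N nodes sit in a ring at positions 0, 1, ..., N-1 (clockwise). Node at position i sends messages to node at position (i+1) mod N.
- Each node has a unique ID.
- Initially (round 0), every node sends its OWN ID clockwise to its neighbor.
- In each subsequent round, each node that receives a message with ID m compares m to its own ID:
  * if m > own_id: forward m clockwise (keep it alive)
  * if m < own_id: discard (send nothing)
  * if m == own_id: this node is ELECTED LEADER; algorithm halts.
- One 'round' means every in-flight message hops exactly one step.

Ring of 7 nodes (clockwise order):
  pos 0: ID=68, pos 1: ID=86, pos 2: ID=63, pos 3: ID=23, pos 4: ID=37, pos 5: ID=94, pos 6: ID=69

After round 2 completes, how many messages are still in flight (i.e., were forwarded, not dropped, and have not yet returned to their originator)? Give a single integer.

Round 1: pos1(id86) recv 68: drop; pos2(id63) recv 86: fwd; pos3(id23) recv 63: fwd; pos4(id37) recv 23: drop; pos5(id94) recv 37: drop; pos6(id69) recv 94: fwd; pos0(id68) recv 69: fwd
Round 2: pos3(id23) recv 86: fwd; pos4(id37) recv 63: fwd; pos0(id68) recv 94: fwd; pos1(id86) recv 69: drop
After round 2: 3 messages still in flight

Answer: 3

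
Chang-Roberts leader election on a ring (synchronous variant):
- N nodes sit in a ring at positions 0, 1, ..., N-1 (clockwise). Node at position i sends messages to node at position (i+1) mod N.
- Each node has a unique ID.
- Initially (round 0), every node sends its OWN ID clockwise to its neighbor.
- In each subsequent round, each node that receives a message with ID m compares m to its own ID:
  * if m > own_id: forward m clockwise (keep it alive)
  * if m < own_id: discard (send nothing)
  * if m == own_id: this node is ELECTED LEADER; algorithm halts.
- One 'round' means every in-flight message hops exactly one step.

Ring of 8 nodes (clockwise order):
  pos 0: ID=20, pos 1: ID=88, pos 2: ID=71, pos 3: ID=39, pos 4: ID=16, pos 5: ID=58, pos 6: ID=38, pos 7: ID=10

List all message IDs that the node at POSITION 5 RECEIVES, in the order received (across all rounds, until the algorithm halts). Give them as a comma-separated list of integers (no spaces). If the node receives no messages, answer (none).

Round 1: pos1(id88) recv 20: drop; pos2(id71) recv 88: fwd; pos3(id39) recv 71: fwd; pos4(id16) recv 39: fwd; pos5(id58) recv 16: drop; pos6(id38) recv 58: fwd; pos7(id10) recv 38: fwd; pos0(id20) recv 10: drop
Round 2: pos3(id39) recv 88: fwd; pos4(id16) recv 71: fwd; pos5(id58) recv 39: drop; pos7(id10) recv 58: fwd; pos0(id20) recv 38: fwd
Round 3: pos4(id16) recv 88: fwd; pos5(id58) recv 71: fwd; pos0(id20) recv 58: fwd; pos1(id88) recv 38: drop
Round 4: pos5(id58) recv 88: fwd; pos6(id38) recv 71: fwd; pos1(id88) recv 58: drop
Round 5: pos6(id38) recv 88: fwd; pos7(id10) recv 71: fwd
Round 6: pos7(id10) recv 88: fwd; pos0(id20) recv 71: fwd
Round 7: pos0(id20) recv 88: fwd; pos1(id88) recv 71: drop
Round 8: pos1(id88) recv 88: ELECTED

Answer: 16,39,71,88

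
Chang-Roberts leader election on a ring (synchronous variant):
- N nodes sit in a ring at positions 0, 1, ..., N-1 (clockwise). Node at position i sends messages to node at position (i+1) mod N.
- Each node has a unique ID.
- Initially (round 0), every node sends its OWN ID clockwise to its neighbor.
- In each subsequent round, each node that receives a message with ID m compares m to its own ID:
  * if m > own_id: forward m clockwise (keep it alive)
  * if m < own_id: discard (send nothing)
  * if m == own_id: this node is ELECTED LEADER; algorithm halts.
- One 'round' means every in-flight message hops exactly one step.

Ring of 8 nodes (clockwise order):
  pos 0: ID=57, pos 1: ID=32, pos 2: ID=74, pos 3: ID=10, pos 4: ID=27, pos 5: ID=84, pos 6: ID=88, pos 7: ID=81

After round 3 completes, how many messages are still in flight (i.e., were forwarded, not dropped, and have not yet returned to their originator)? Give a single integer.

Answer: 2

Derivation:
Round 1: pos1(id32) recv 57: fwd; pos2(id74) recv 32: drop; pos3(id10) recv 74: fwd; pos4(id27) recv 10: drop; pos5(id84) recv 27: drop; pos6(id88) recv 84: drop; pos7(id81) recv 88: fwd; pos0(id57) recv 81: fwd
Round 2: pos2(id74) recv 57: drop; pos4(id27) recv 74: fwd; pos0(id57) recv 88: fwd; pos1(id32) recv 81: fwd
Round 3: pos5(id84) recv 74: drop; pos1(id32) recv 88: fwd; pos2(id74) recv 81: fwd
After round 3: 2 messages still in flight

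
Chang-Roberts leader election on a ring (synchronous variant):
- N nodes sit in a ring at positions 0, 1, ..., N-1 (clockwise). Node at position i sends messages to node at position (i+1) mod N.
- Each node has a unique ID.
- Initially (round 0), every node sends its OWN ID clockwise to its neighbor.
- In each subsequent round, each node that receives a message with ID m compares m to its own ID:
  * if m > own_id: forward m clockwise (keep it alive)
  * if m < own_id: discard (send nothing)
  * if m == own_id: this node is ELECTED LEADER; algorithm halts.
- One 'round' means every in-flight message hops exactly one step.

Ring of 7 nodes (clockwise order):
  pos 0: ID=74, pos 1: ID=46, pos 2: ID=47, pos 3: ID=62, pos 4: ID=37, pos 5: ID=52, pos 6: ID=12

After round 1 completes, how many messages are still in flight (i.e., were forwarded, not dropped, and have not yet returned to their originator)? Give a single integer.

Answer: 3

Derivation:
Round 1: pos1(id46) recv 74: fwd; pos2(id47) recv 46: drop; pos3(id62) recv 47: drop; pos4(id37) recv 62: fwd; pos5(id52) recv 37: drop; pos6(id12) recv 52: fwd; pos0(id74) recv 12: drop
After round 1: 3 messages still in flight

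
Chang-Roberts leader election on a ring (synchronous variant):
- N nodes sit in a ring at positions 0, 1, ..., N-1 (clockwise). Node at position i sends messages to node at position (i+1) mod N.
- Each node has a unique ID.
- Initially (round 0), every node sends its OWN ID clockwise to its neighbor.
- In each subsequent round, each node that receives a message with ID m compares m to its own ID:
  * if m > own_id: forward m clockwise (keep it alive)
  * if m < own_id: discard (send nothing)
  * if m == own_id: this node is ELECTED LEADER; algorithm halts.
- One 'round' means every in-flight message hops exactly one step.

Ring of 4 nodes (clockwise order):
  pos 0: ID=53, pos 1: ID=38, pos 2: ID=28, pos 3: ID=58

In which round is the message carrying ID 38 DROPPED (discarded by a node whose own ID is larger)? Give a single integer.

Round 1: pos1(id38) recv 53: fwd; pos2(id28) recv 38: fwd; pos3(id58) recv 28: drop; pos0(id53) recv 58: fwd
Round 2: pos2(id28) recv 53: fwd; pos3(id58) recv 38: drop; pos1(id38) recv 58: fwd
Round 3: pos3(id58) recv 53: drop; pos2(id28) recv 58: fwd
Round 4: pos3(id58) recv 58: ELECTED
Message ID 38 originates at pos 1; dropped at pos 3 in round 2

Answer: 2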